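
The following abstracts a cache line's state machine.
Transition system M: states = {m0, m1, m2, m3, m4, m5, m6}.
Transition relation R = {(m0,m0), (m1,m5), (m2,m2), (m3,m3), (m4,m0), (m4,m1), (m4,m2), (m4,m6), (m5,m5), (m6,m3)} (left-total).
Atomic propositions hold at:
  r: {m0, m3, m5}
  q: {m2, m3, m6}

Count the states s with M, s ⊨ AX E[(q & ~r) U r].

5

Sat(~r) = {m1, m2, m4, m6}
Sat(q & ~r) = {m2, m6}
E[(q & ~r) U r]: least fixpoint, start Z0 = Sat(r) = {m0, m3, m5}, add states in Sat(q & ~r) with some successor in Z. Z1 = {m0, m3, m5, m6}; fixed.
Sat(E[(q & ~r) U r]) = {m0, m3, m5, m6}
Sat(AX E[(q & ~r) U r]) = {s : every successor in {m0, m3, m5, m6}} = {m0, m1, m3, m5, m6}
|Sat(AX E[(q & ~r) U r])| = |{m0, m1, m3, m5, m6}| = 5.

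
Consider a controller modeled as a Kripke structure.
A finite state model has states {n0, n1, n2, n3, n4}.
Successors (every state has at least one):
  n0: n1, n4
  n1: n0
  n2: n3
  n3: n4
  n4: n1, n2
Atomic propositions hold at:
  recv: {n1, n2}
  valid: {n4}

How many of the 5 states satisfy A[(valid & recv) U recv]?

Sat(valid & recv) = ∅
A[(valid & recv) U recv]: least fixpoint, start Z0 = Sat(recv) = {n1, n2}, add states in Sat(valid & recv) with every successor in Z. Already a fixed point.
Sat(A[(valid & recv) U recv]) = {n1, n2}
|Sat(A[(valid & recv) U recv])| = |{n1, n2}| = 2.

2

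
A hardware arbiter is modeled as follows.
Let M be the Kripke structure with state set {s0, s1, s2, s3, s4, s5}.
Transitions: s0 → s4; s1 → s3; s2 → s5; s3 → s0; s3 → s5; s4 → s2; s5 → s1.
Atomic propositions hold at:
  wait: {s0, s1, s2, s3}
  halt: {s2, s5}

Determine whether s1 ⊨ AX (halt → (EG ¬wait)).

Sat(¬wait) = {s4, s5}
EG ¬wait: greatest fixpoint, start Z0 = {s4, s5}, keep only states in Sat with some successor in Z. Z1 = ∅; fixed.
Sat(EG ¬wait) = ∅
Sat(halt → (EG ¬wait)) = {s0, s1, s3, s4}
Sat(AX (halt → (EG ¬wait))) = {s : every successor in {s0, s1, s3, s4}} = {s0, s1, s5}
s1 ∈ Sat(AX (halt → (EG ¬wait))) = {s0, s1, s5}, so the formula holds at s1.

Yes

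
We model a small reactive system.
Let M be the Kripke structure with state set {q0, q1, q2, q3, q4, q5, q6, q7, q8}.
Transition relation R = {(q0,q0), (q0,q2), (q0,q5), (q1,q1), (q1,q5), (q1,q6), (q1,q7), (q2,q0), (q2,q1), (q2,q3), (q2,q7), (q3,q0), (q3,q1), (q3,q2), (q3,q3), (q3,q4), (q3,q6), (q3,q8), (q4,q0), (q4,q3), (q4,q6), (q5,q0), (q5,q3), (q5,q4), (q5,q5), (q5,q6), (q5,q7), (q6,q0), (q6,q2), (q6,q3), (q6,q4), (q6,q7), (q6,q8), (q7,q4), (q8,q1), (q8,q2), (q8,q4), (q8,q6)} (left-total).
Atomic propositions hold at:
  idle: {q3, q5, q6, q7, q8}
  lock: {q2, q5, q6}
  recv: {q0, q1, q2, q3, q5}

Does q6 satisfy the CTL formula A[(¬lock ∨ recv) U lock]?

Sat(¬lock) = {q0, q1, q3, q4, q7, q8}
Sat(¬lock ∨ recv) = {q0, q1, q2, q3, q4, q5, q7, q8}
A[(¬lock ∨ recv) U lock]: least fixpoint, start Z0 = Sat(lock) = {q2, q5, q6}, add states in Sat(¬lock ∨ recv) with every successor in Z. Already a fixed point.
Sat(A[(¬lock ∨ recv) U lock]) = {q2, q5, q6}
q6 ∈ Sat(A[(¬lock ∨ recv) U lock]) = {q2, q5, q6}, so the formula holds at q6.

Yes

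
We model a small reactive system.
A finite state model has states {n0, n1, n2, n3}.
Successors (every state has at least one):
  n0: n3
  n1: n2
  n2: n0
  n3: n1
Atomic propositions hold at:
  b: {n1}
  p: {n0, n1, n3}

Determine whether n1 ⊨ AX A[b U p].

No

A[b U p]: least fixpoint, start Z0 = Sat(p) = {n0, n1, n3}, add states in Sat(b) with every successor in Z. Already a fixed point.
Sat(A[b U p]) = {n0, n1, n3}
Sat(AX A[b U p]) = {s : every successor in {n0, n1, n3}} = {n0, n2, n3}
n1 ∉ Sat(AX A[b U p]) = {n0, n2, n3}, so the formula does not hold at n1.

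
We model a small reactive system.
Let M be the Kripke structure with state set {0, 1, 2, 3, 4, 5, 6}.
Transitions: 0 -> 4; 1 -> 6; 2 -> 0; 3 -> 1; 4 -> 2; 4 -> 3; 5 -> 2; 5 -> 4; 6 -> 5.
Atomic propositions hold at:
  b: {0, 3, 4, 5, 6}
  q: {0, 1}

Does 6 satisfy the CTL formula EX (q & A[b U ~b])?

Sat(~b) = {1, 2}
A[b U ~b]: least fixpoint, start Z0 = Sat(~b) = {1, 2}, add states in Sat(b) with every successor in Z. Z1 = {1, 2, 3}; Z2 = {1, 2, 3, 4}; Z3 = {0, 1, 2, 3, 4, 5}; Z4 = {0, 1, 2, 3, 4, 5, 6}; fixed.
Sat(A[b U ~b]) = {0, 1, 2, 3, 4, 5, 6}
Sat(q & A[b U ~b]) = {0, 1}
Sat(EX (q & A[b U ~b])) = {s : some successor in {0, 1}} = {2, 3}
6 ∉ Sat(EX (q & A[b U ~b])) = {2, 3}, so the formula does not hold at 6.

No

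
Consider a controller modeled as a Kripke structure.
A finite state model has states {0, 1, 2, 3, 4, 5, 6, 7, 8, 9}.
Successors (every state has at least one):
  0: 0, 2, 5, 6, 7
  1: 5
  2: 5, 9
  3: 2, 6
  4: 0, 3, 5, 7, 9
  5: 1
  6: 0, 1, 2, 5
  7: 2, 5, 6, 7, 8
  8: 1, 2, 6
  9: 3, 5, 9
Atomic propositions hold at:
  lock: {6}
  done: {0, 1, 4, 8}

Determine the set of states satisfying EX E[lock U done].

E[lock U done]: least fixpoint, start Z0 = Sat(done) = {0, 1, 4, 8}, add states in Sat(lock) with some successor in Z. Z1 = {0, 1, 4, 6, 8}; fixed.
Sat(E[lock U done]) = {0, 1, 4, 6, 8}
Sat(EX E[lock U done]) = {s : some successor in {0, 1, 4, 6, 8}} = {0, 3, 4, 5, 6, 7, 8}

{0, 3, 4, 5, 6, 7, 8}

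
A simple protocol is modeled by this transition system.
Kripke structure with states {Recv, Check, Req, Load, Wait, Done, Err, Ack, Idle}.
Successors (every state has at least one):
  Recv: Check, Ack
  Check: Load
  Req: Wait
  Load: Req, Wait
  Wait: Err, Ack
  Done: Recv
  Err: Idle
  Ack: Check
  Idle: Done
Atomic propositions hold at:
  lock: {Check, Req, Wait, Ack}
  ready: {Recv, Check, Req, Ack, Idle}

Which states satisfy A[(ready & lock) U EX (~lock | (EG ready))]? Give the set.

Sat(ready & lock) = {Check, Req, Ack}
Sat(~lock) = {Recv, Load, Done, Err, Idle}
EG ready: greatest fixpoint, start Z0 = {Recv, Check, Req, Ack, Idle}, keep only states in Sat with some successor in Z. Z1 = {Recv, Ack}; Z2 = {Recv}; Z3 = ∅; fixed.
Sat(EG ready) = ∅
Sat(~lock | (EG ready)) = {Recv, Load, Done, Err, Idle}
Sat(EX (~lock | (EG ready))) = {s : some successor in {Recv, Load, Done, Err, Idle}} = {Check, Wait, Done, Err, Idle}
A[(ready & lock) U EX (~lock | (EG ready))]: least fixpoint, start Z0 = Sat(EX (~lock | (EG ready))) = {Check, Wait, Done, Err, Idle}, add states in Sat(ready & lock) with every successor in Z. Z1 = {Check, Req, Wait, Done, Err, Ack, Idle}; fixed.
Sat(A[(ready & lock) U EX (~lock | (EG ready))]) = {Check, Req, Wait, Done, Err, Ack, Idle}

{Check, Req, Wait, Done, Err, Ack, Idle}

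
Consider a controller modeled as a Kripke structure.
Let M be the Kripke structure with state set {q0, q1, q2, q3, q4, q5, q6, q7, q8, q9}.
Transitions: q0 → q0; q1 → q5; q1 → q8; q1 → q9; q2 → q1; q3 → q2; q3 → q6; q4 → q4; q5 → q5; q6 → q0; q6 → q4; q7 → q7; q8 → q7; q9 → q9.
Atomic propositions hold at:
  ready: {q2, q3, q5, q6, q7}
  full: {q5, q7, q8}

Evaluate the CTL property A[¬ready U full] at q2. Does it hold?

Sat(¬ready) = {q0, q1, q4, q8, q9}
A[¬ready U full]: least fixpoint, start Z0 = Sat(full) = {q5, q7, q8}, add states in Sat(¬ready) with every successor in Z. Already a fixed point.
Sat(A[¬ready U full]) = {q5, q7, q8}
q2 ∉ Sat(A[¬ready U full]) = {q5, q7, q8}, so the formula does not hold at q2.

No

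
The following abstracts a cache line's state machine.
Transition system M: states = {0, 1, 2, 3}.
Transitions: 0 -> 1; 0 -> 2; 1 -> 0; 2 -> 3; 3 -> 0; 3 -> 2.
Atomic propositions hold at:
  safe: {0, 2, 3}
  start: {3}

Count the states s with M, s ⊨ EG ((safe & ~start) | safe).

Sat(~start) = {0, 1, 2}
Sat(safe & ~start) = {0, 2}
Sat((safe & ~start) | safe) = {0, 2, 3}
EG ((safe & ~start) | safe): greatest fixpoint, start Z0 = {0, 2, 3}, keep only states in Sat with some successor in Z. Already a fixed point.
Sat(EG ((safe & ~start) | safe)) = {0, 2, 3}
|Sat(EG ((safe & ~start) | safe))| = |{0, 2, 3}| = 3.

3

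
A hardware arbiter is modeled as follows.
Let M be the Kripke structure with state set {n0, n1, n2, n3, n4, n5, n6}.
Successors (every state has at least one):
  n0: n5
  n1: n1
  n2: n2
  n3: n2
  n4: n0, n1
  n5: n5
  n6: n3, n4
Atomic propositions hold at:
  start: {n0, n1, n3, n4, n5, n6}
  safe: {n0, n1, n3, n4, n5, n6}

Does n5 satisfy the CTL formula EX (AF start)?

Yes

AF start: least fixpoint, start Z0 = {n0, n1, n3, n4, n5, n6}, add states with every successor in Z. Already a fixed point.
Sat(AF start) = {n0, n1, n3, n4, n5, n6}
Sat(EX (AF start)) = {s : some successor in {n0, n1, n3, n4, n5, n6}} = {n0, n1, n4, n5, n6}
n5 ∈ Sat(EX (AF start)) = {n0, n1, n4, n5, n6}, so the formula holds at n5.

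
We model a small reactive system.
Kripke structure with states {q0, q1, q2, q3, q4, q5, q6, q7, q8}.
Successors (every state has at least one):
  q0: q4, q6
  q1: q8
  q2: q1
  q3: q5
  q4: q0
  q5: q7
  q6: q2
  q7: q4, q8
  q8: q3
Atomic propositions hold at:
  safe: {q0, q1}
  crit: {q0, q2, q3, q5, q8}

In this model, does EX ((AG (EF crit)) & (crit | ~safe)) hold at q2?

EF crit: least fixpoint, start Z0 = {q0, q2, q3, q5, q8}, add states with some successor in Z. Z1 = {q0, q1, q2, q3, q4, q5, q6, q7, q8}; fixed.
Sat(EF crit) = {q0, q1, q2, q3, q4, q5, q6, q7, q8}
AG (EF crit): greatest fixpoint, start Z0 = {q0, q1, q2, q3, q4, q5, q6, q7, q8}, keep only states in Sat with every successor in Z. Already a fixed point.
Sat(AG (EF crit)) = {q0, q1, q2, q3, q4, q5, q6, q7, q8}
Sat(~safe) = {q2, q3, q4, q5, q6, q7, q8}
Sat(crit | ~safe) = {q0, q2, q3, q4, q5, q6, q7, q8}
Sat((AG (EF crit)) & (crit | ~safe)) = {q0, q2, q3, q4, q5, q6, q7, q8}
Sat(EX ((AG (EF crit)) & (crit | ~safe))) = {s : some successor in {q0, q2, q3, q4, q5, q6, q7, q8}} = {q0, q1, q3, q4, q5, q6, q7, q8}
q2 ∉ Sat(EX ((AG (EF crit)) & (crit | ~safe))) = {q0, q1, q3, q4, q5, q6, q7, q8}, so the formula does not hold at q2.

No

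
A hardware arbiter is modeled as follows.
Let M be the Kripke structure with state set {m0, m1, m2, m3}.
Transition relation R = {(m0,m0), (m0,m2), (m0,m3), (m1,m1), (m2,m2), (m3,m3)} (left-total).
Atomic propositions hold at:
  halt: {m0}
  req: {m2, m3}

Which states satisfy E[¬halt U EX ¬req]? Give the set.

Sat(¬halt) = {m1, m2, m3}
Sat(¬req) = {m0, m1}
Sat(EX ¬req) = {s : some successor in {m0, m1}} = {m0, m1}
E[¬halt U EX ¬req]: least fixpoint, start Z0 = Sat(EX ¬req) = {m0, m1}, add states in Sat(¬halt) with some successor in Z. Already a fixed point.
Sat(E[¬halt U EX ¬req]) = {m0, m1}

{m0, m1}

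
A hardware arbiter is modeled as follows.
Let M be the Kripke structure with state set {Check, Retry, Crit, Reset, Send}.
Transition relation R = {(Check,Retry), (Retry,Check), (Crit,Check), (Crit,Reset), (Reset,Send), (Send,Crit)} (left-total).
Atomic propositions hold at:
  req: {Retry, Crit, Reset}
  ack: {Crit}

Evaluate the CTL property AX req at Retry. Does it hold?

No

Sat(AX req) = {s : every successor in {Retry, Crit, Reset}} = {Check, Send}
Retry ∉ Sat(AX req) = {Check, Send}, so the formula does not hold at Retry.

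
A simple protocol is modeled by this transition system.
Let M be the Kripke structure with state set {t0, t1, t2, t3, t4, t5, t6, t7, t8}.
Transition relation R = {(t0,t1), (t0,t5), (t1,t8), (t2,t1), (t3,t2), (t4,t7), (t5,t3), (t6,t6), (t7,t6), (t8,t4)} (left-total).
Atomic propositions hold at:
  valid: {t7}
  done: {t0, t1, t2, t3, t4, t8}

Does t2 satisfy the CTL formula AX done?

Yes

Sat(AX done) = {s : every successor in {t0, t1, t2, t3, t4, t8}} = {t1, t2, t3, t5, t8}
t2 ∈ Sat(AX done) = {t1, t2, t3, t5, t8}, so the formula holds at t2.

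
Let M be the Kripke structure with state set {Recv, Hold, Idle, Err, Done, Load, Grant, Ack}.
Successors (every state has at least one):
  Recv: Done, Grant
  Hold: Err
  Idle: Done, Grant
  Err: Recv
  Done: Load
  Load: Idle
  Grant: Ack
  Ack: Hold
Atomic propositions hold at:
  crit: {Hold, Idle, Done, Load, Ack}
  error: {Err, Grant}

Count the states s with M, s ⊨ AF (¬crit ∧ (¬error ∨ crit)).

5

Sat(¬crit) = {Recv, Err, Grant}
Sat(¬error) = {Recv, Hold, Idle, Done, Load, Ack}
Sat(¬error ∨ crit) = {Recv, Hold, Idle, Done, Load, Ack}
Sat(¬crit ∧ (¬error ∨ crit)) = {Recv}
AF (¬crit ∧ (¬error ∨ crit)): least fixpoint, start Z0 = {Recv}, add states with every successor in Z. Z1 = {Recv, Err}; Z2 = {Recv, Hold, Err}; Z3 = {Recv, Hold, Err, Ack}; Z4 = {Recv, Hold, Err, Grant, Ack}; fixed.
Sat(AF (¬crit ∧ (¬error ∨ crit))) = {Recv, Hold, Err, Grant, Ack}
|Sat(AF (¬crit ∧ (¬error ∨ crit)))| = |{Recv, Hold, Err, Grant, Ack}| = 5.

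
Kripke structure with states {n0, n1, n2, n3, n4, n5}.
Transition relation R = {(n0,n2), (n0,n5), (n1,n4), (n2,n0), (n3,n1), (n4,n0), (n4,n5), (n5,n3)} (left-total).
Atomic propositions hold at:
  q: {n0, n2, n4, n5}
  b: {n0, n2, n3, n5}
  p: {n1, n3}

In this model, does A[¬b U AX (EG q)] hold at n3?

No

Sat(¬b) = {n1, n4}
EG q: greatest fixpoint, start Z0 = {n0, n2, n4, n5}, keep only states in Sat with some successor in Z. Z1 = {n0, n2, n4}; fixed.
Sat(EG q) = {n0, n2, n4}
Sat(AX (EG q)) = {s : every successor in {n0, n2, n4}} = {n1, n2}
A[¬b U AX (EG q)]: least fixpoint, start Z0 = Sat(AX (EG q)) = {n1, n2}, add states in Sat(¬b) with every successor in Z. Already a fixed point.
Sat(A[¬b U AX (EG q)]) = {n1, n2}
n3 ∉ Sat(A[¬b U AX (EG q)]) = {n1, n2}, so the formula does not hold at n3.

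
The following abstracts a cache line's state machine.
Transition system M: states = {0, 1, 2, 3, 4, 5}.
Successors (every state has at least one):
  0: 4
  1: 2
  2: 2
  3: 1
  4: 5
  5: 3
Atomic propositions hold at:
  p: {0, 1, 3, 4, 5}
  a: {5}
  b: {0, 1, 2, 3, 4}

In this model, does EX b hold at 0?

Sat(EX b) = {s : some successor in {0, 1, 2, 3, 4}} = {0, 1, 2, 3, 5}
0 ∈ Sat(EX b) = {0, 1, 2, 3, 5}, so the formula holds at 0.

Yes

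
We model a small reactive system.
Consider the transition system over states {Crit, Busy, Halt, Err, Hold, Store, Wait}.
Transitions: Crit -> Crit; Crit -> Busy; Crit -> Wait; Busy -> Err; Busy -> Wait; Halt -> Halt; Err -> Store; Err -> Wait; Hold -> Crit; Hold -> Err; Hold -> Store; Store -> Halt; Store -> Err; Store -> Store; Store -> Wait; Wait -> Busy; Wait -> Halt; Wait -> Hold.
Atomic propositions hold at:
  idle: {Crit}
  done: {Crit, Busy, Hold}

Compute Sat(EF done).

{Crit, Busy, Err, Hold, Store, Wait}

EF done: least fixpoint, start Z0 = {Crit, Busy, Hold}, add states with some successor in Z. Z1 = {Crit, Busy, Hold, Wait}; Z2 = {Crit, Busy, Err, Hold, Store, Wait}; fixed.
Sat(EF done) = {Crit, Busy, Err, Hold, Store, Wait}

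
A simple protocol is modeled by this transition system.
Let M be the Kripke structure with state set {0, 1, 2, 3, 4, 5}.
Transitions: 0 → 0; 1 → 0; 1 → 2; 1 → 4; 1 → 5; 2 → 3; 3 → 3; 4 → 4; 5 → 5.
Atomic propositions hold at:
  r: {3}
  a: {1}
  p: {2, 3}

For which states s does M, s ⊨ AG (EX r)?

{2, 3}

Sat(EX r) = {s : some successor in {3}} = {2, 3}
AG (EX r): greatest fixpoint, start Z0 = {2, 3}, keep only states in Sat with every successor in Z. Already a fixed point.
Sat(AG (EX r)) = {2, 3}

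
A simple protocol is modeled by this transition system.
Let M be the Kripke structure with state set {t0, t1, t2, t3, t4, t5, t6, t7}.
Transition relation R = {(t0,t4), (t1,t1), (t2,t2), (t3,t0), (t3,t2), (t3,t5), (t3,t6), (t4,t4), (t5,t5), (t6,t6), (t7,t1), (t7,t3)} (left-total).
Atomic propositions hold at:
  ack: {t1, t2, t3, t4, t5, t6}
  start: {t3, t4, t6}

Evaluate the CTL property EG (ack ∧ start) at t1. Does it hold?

Sat(ack ∧ start) = {t3, t4, t6}
EG (ack ∧ start): greatest fixpoint, start Z0 = {t3, t4, t6}, keep only states in Sat with some successor in Z. Already a fixed point.
Sat(EG (ack ∧ start)) = {t3, t4, t6}
t1 ∉ Sat(EG (ack ∧ start)) = {t3, t4, t6}, so the formula does not hold at t1.

No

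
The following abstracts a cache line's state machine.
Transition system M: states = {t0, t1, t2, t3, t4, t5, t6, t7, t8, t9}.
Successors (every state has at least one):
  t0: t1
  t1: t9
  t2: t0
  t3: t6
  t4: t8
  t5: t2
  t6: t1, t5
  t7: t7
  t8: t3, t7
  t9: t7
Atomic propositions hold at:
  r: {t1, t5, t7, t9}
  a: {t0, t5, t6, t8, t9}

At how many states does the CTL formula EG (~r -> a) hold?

6

Sat(~r) = {t0, t2, t3, t4, t6, t8}
Sat(~r -> a) = {t0, t1, t5, t6, t7, t8, t9}
EG (~r -> a): greatest fixpoint, start Z0 = {t0, t1, t5, t6, t7, t8, t9}, keep only states in Sat with some successor in Z. Z1 = {t0, t1, t6, t7, t8, t9}; fixed.
Sat(EG (~r -> a)) = {t0, t1, t6, t7, t8, t9}
|Sat(EG (~r -> a))| = |{t0, t1, t6, t7, t8, t9}| = 6.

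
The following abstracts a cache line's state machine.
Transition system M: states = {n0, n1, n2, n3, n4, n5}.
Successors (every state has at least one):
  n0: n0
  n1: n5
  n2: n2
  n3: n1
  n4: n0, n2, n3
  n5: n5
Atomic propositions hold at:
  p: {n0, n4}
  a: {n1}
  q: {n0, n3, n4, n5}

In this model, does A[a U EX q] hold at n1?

Yes

Sat(EX q) = {s : some successor in {n0, n3, n4, n5}} = {n0, n1, n4, n5}
A[a U EX q]: least fixpoint, start Z0 = Sat(EX q) = {n0, n1, n4, n5}, add states in Sat(a) with every successor in Z. Already a fixed point.
Sat(A[a U EX q]) = {n0, n1, n4, n5}
n1 ∈ Sat(A[a U EX q]) = {n0, n1, n4, n5}, so the formula holds at n1.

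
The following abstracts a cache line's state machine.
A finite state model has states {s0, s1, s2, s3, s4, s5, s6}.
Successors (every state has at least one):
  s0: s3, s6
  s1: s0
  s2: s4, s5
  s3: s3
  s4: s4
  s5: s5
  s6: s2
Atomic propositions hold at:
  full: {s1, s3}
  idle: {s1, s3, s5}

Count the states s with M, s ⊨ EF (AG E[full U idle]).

E[full U idle]: least fixpoint, start Z0 = Sat(idle) = {s1, s3, s5}, add states in Sat(full) with some successor in Z. Already a fixed point.
Sat(E[full U idle]) = {s1, s3, s5}
AG E[full U idle]: greatest fixpoint, start Z0 = {s1, s3, s5}, keep only states in Sat with every successor in Z. Z1 = {s3, s5}; fixed.
Sat(AG E[full U idle]) = {s3, s5}
EF (AG E[full U idle]): least fixpoint, start Z0 = {s3, s5}, add states with some successor in Z. Z1 = {s0, s2, s3, s5}; Z2 = {s0, s1, s2, s3, s5, s6}; fixed.
Sat(EF (AG E[full U idle])) = {s0, s1, s2, s3, s5, s6}
|Sat(EF (AG E[full U idle]))| = |{s0, s1, s2, s3, s5, s6}| = 6.

6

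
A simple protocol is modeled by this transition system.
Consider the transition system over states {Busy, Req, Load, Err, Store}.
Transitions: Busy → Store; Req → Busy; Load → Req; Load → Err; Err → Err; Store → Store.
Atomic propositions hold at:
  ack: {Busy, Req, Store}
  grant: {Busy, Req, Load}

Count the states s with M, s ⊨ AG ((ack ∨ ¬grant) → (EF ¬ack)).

1

Sat(¬grant) = {Err, Store}
Sat(ack ∨ ¬grant) = {Busy, Req, Err, Store}
Sat(¬ack) = {Load, Err}
EF ¬ack: least fixpoint, start Z0 = {Load, Err}, add states with some successor in Z. Already a fixed point.
Sat(EF ¬ack) = {Load, Err}
Sat((ack ∨ ¬grant) → (EF ¬ack)) = {Load, Err}
AG ((ack ∨ ¬grant) → (EF ¬ack)): greatest fixpoint, start Z0 = {Load, Err}, keep only states in Sat with every successor in Z. Z1 = {Err}; fixed.
Sat(AG ((ack ∨ ¬grant) → (EF ¬ack))) = {Err}
|Sat(AG ((ack ∨ ¬grant) → (EF ¬ack)))| = |{Err}| = 1.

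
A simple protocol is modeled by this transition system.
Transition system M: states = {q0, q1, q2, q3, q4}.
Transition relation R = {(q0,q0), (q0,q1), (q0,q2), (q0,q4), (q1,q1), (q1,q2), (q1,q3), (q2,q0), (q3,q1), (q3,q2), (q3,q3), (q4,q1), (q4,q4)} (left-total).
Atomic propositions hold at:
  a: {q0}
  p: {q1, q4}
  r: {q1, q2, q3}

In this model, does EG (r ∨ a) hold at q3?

Yes

Sat(r ∨ a) = {q0, q1, q2, q3}
EG (r ∨ a): greatest fixpoint, start Z0 = {q0, q1, q2, q3}, keep only states in Sat with some successor in Z. Already a fixed point.
Sat(EG (r ∨ a)) = {q0, q1, q2, q3}
q3 ∈ Sat(EG (r ∨ a)) = {q0, q1, q2, q3}, so the formula holds at q3.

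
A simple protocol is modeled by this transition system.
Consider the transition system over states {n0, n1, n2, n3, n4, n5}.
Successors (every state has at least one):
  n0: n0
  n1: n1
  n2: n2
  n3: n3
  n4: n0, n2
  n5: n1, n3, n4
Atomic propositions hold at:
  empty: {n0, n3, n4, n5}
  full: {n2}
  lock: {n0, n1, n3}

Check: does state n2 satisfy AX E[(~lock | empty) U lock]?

No

Sat(~lock) = {n2, n4, n5}
Sat(~lock | empty) = {n0, n2, n3, n4, n5}
E[(~lock | empty) U lock]: least fixpoint, start Z0 = Sat(lock) = {n0, n1, n3}, add states in Sat(~lock | empty) with some successor in Z. Z1 = {n0, n1, n3, n4, n5}; fixed.
Sat(E[(~lock | empty) U lock]) = {n0, n1, n3, n4, n5}
Sat(AX E[(~lock | empty) U lock]) = {s : every successor in {n0, n1, n3, n4, n5}} = {n0, n1, n3, n5}
n2 ∉ Sat(AX E[(~lock | empty) U lock]) = {n0, n1, n3, n5}, so the formula does not hold at n2.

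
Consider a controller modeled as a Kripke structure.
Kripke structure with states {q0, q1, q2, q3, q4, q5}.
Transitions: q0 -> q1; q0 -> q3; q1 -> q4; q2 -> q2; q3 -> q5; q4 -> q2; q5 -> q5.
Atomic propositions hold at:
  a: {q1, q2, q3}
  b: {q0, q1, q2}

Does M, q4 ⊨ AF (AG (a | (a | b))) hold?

Sat(a | b) = {q0, q1, q2, q3}
Sat(a | (a | b)) = {q0, q1, q2, q3}
AG (a | (a | b)): greatest fixpoint, start Z0 = {q0, q1, q2, q3}, keep only states in Sat with every successor in Z. Z1 = {q0, q2}; Z2 = {q2}; fixed.
Sat(AG (a | (a | b))) = {q2}
AF (AG (a | (a | b))): least fixpoint, start Z0 = {q2}, add states with every successor in Z. Z1 = {q2, q4}; Z2 = {q1, q2, q4}; fixed.
Sat(AF (AG (a | (a | b)))) = {q1, q2, q4}
q4 ∈ Sat(AF (AG (a | (a | b)))) = {q1, q2, q4}, so the formula holds at q4.

Yes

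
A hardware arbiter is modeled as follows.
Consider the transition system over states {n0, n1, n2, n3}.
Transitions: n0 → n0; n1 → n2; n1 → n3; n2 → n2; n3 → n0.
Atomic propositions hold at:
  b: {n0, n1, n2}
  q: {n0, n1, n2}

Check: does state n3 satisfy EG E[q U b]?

E[q U b]: least fixpoint, start Z0 = Sat(b) = {n0, n1, n2}, add states in Sat(q) with some successor in Z. Already a fixed point.
Sat(E[q U b]) = {n0, n1, n2}
EG E[q U b]: greatest fixpoint, start Z0 = {n0, n1, n2}, keep only states in Sat with some successor in Z. Already a fixed point.
Sat(EG E[q U b]) = {n0, n1, n2}
n3 ∉ Sat(EG E[q U b]) = {n0, n1, n2}, so the formula does not hold at n3.

No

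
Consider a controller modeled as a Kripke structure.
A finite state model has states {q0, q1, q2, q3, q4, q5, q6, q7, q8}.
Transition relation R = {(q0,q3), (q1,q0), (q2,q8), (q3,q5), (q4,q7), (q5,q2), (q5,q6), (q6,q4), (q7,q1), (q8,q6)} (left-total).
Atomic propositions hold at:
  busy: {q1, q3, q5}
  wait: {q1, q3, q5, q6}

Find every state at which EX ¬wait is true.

{q1, q2, q4, q5, q6}

Sat(¬wait) = {q0, q2, q4, q7, q8}
Sat(EX ¬wait) = {s : some successor in {q0, q2, q4, q7, q8}} = {q1, q2, q4, q5, q6}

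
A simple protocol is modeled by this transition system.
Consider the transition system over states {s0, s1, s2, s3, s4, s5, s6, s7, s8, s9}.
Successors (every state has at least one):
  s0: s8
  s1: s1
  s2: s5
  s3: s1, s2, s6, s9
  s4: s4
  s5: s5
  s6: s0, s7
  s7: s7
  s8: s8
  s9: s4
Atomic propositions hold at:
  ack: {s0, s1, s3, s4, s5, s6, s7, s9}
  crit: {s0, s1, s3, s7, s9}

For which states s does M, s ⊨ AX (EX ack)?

Sat(EX ack) = {s : some successor in {s0, s1, s3, s4, s5, s6, s7, s9}} = {s1, s2, s3, s4, s5, s6, s7, s9}
Sat(AX (EX ack)) = {s : every successor in {s1, s2, s3, s4, s5, s6, s7, s9}} = {s1, s2, s3, s4, s5, s7, s9}

{s1, s2, s3, s4, s5, s7, s9}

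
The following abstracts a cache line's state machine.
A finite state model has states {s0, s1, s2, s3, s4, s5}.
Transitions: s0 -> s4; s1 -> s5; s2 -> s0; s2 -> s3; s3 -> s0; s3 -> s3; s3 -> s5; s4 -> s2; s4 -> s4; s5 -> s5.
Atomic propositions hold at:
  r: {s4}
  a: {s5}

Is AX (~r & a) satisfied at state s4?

No

Sat(~r) = {s0, s1, s2, s3, s5}
Sat(~r & a) = {s5}
Sat(AX (~r & a)) = {s : every successor in {s5}} = {s1, s5}
s4 ∉ Sat(AX (~r & a)) = {s1, s5}, so the formula does not hold at s4.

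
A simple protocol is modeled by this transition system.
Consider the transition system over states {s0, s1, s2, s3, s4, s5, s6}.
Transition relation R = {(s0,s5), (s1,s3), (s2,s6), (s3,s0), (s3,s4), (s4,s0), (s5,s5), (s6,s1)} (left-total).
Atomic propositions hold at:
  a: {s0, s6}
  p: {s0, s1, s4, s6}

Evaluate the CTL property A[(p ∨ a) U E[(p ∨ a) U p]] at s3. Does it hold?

No

Sat(p ∨ a) = {s0, s1, s4, s6}
E[(p ∨ a) U p]: least fixpoint, start Z0 = Sat(p) = {s0, s1, s4, s6}, add states in Sat(p ∨ a) with some successor in Z. Already a fixed point.
Sat(E[(p ∨ a) U p]) = {s0, s1, s4, s6}
A[(p ∨ a) U E[(p ∨ a) U p]]: least fixpoint, start Z0 = Sat(E[(p ∨ a) U p]) = {s0, s1, s4, s6}, add states in Sat(p ∨ a) with every successor in Z. Already a fixed point.
Sat(A[(p ∨ a) U E[(p ∨ a) U p]]) = {s0, s1, s4, s6}
s3 ∉ Sat(A[(p ∨ a) U E[(p ∨ a) U p]]) = {s0, s1, s4, s6}, so the formula does not hold at s3.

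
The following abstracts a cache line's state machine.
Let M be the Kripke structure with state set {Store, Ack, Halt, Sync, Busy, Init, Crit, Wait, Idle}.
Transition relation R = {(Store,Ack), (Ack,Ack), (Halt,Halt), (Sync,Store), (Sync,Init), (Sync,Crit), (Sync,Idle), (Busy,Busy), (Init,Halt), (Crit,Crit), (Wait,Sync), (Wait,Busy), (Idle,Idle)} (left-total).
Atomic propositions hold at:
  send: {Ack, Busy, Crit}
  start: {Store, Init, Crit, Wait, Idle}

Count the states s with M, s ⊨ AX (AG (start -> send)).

Sat(start -> send) = {Ack, Halt, Sync, Busy, Crit}
AG (start -> send): greatest fixpoint, start Z0 = {Ack, Halt, Sync, Busy, Crit}, keep only states in Sat with every successor in Z. Z1 = {Ack, Halt, Busy, Crit}; fixed.
Sat(AG (start -> send)) = {Ack, Halt, Busy, Crit}
Sat(AX (AG (start -> send))) = {s : every successor in {Ack, Halt, Busy, Crit}} = {Store, Ack, Halt, Busy, Init, Crit}
|Sat(AX (AG (start -> send)))| = |{Store, Ack, Halt, Busy, Init, Crit}| = 6.

6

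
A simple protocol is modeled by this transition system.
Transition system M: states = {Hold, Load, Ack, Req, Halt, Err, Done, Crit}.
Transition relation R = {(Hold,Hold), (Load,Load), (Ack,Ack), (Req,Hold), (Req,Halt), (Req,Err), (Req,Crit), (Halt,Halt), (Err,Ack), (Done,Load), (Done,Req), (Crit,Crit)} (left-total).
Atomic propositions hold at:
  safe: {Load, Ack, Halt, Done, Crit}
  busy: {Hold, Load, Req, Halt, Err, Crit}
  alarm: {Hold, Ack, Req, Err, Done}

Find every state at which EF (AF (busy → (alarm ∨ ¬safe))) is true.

Sat(¬safe) = {Hold, Req, Err}
Sat(alarm ∨ ¬safe) = {Hold, Ack, Req, Err, Done}
Sat(busy → (alarm ∨ ¬safe)) = {Hold, Ack, Req, Err, Done}
AF (busy → (alarm ∨ ¬safe)): least fixpoint, start Z0 = {Hold, Ack, Req, Err, Done}, add states with every successor in Z. Already a fixed point.
Sat(AF (busy → (alarm ∨ ¬safe))) = {Hold, Ack, Req, Err, Done}
EF (AF (busy → (alarm ∨ ¬safe))): least fixpoint, start Z0 = {Hold, Ack, Req, Err, Done}, add states with some successor in Z. Already a fixed point.
Sat(EF (AF (busy → (alarm ∨ ¬safe)))) = {Hold, Ack, Req, Err, Done}

{Hold, Ack, Req, Err, Done}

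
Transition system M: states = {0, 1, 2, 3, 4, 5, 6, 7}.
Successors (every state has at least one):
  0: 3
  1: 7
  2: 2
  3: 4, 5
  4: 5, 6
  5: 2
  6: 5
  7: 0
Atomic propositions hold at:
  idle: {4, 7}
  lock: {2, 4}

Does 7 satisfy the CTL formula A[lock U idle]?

Yes

A[lock U idle]: least fixpoint, start Z0 = Sat(idle) = {4, 7}, add states in Sat(lock) with every successor in Z. Already a fixed point.
Sat(A[lock U idle]) = {4, 7}
7 ∈ Sat(A[lock U idle]) = {4, 7}, so the formula holds at 7.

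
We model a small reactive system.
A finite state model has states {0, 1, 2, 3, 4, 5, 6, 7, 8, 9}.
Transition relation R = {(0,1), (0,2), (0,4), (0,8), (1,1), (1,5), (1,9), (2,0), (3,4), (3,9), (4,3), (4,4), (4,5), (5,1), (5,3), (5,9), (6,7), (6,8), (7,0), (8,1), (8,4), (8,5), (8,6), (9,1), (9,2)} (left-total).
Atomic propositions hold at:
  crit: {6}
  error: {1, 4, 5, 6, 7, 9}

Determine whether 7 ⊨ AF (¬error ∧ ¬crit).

Sat(¬error) = {0, 2, 3, 8}
Sat(¬crit) = {0, 1, 2, 3, 4, 5, 7, 8, 9}
Sat(¬error ∧ ¬crit) = {0, 2, 3, 8}
AF (¬error ∧ ¬crit): least fixpoint, start Z0 = {0, 2, 3, 8}, add states with every successor in Z. Z1 = {0, 2, 3, 7, 8}; Z2 = {0, 2, 3, 6, 7, 8}; fixed.
Sat(AF (¬error ∧ ¬crit)) = {0, 2, 3, 6, 7, 8}
7 ∈ Sat(AF (¬error ∧ ¬crit)) = {0, 2, 3, 6, 7, 8}, so the formula holds at 7.

Yes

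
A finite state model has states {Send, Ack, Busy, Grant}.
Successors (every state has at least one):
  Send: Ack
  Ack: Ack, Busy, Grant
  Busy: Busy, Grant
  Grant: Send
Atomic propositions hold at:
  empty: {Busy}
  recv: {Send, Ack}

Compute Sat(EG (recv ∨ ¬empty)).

Sat(¬empty) = {Send, Ack, Grant}
Sat(recv ∨ ¬empty) = {Send, Ack, Grant}
EG (recv ∨ ¬empty): greatest fixpoint, start Z0 = {Send, Ack, Grant}, keep only states in Sat with some successor in Z. Already a fixed point.
Sat(EG (recv ∨ ¬empty)) = {Send, Ack, Grant}

{Send, Ack, Grant}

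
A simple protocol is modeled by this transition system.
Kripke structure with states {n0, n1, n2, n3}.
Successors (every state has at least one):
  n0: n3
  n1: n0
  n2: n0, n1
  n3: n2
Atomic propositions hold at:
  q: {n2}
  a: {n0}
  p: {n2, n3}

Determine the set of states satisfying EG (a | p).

{n0, n2, n3}

Sat(a | p) = {n0, n2, n3}
EG (a | p): greatest fixpoint, start Z0 = {n0, n2, n3}, keep only states in Sat with some successor in Z. Already a fixed point.
Sat(EG (a | p)) = {n0, n2, n3}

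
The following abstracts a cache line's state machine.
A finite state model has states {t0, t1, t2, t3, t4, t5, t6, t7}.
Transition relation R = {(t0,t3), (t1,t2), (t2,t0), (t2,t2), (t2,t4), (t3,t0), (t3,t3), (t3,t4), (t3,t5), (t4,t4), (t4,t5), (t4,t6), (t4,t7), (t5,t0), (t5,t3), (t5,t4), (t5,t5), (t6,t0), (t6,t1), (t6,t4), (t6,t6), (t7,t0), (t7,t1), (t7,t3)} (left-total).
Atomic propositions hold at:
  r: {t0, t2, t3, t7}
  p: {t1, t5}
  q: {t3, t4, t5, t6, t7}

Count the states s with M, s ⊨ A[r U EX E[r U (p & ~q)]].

3

Sat(~q) = {t0, t1, t2}
Sat(p & ~q) = {t1}
E[r U (p & ~q)]: least fixpoint, start Z0 = Sat((p & ~q)) = {t1}, add states in Sat(r) with some successor in Z. Z1 = {t1, t7}; fixed.
Sat(E[r U (p & ~q)]) = {t1, t7}
Sat(EX E[r U (p & ~q)]) = {s : some successor in {t1, t7}} = {t4, t6, t7}
A[r U EX E[r U (p & ~q)]]: least fixpoint, start Z0 = Sat(EX E[r U (p & ~q)]) = {t4, t6, t7}, add states in Sat(r) with every successor in Z. Already a fixed point.
Sat(A[r U EX E[r U (p & ~q)]]) = {t4, t6, t7}
|Sat(A[r U EX E[r U (p & ~q)]])| = |{t4, t6, t7}| = 3.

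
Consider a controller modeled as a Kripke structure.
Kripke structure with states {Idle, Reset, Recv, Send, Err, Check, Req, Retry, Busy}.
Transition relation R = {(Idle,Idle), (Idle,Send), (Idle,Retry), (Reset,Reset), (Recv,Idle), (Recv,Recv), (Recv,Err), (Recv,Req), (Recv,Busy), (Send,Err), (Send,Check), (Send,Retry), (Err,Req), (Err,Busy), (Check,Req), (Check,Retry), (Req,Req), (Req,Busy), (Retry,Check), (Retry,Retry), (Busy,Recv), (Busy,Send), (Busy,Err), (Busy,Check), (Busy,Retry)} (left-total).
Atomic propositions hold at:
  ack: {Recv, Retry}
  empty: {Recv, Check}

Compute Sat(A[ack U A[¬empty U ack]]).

Sat(¬empty) = {Idle, Reset, Send, Err, Req, Retry, Busy}
A[¬empty U ack]: least fixpoint, start Z0 = Sat(ack) = {Recv, Retry}, add states in Sat(¬empty) with every successor in Z. Already a fixed point.
Sat(A[¬empty U ack]) = {Recv, Retry}
A[ack U A[¬empty U ack]]: least fixpoint, start Z0 = Sat(A[¬empty U ack]) = {Recv, Retry}, add states in Sat(ack) with every successor in Z. Already a fixed point.
Sat(A[ack U A[¬empty U ack]]) = {Recv, Retry}

{Recv, Retry}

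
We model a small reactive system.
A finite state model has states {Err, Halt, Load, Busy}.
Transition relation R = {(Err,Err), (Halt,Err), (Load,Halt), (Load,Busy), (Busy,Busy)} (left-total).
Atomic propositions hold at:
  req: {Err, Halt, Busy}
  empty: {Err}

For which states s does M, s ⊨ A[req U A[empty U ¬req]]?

Sat(¬req) = {Load}
A[empty U ¬req]: least fixpoint, start Z0 = Sat(¬req) = {Load}, add states in Sat(empty) with every successor in Z. Already a fixed point.
Sat(A[empty U ¬req]) = {Load}
A[req U A[empty U ¬req]]: least fixpoint, start Z0 = Sat(A[empty U ¬req]) = {Load}, add states in Sat(req) with every successor in Z. Already a fixed point.
Sat(A[req U A[empty U ¬req]]) = {Load}

{Load}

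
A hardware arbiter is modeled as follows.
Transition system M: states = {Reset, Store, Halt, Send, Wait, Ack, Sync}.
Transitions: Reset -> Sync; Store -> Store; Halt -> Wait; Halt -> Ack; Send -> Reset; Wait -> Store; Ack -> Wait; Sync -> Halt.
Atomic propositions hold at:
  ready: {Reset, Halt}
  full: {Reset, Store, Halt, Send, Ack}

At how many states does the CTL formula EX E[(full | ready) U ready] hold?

Sat(full | ready) = {Reset, Store, Halt, Send, Ack}
E[(full | ready) U ready]: least fixpoint, start Z0 = Sat(ready) = {Reset, Halt}, add states in Sat(full | ready) with some successor in Z. Z1 = {Reset, Halt, Send}; fixed.
Sat(E[(full | ready) U ready]) = {Reset, Halt, Send}
Sat(EX E[(full | ready) U ready]) = {s : some successor in {Reset, Halt, Send}} = {Send, Sync}
|Sat(EX E[(full | ready) U ready])| = |{Send, Sync}| = 2.

2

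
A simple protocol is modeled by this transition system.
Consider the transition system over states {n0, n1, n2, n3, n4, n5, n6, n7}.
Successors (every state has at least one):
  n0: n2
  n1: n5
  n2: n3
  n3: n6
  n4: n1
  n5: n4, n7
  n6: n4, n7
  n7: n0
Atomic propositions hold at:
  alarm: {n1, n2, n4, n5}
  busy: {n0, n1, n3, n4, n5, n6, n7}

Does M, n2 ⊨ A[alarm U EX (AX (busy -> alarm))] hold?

Sat(busy -> alarm) = {n1, n2, n4, n5}
Sat(AX (busy -> alarm)) = {s : every successor in {n1, n2, n4, n5}} = {n0, n1, n4}
Sat(EX (AX (busy -> alarm))) = {s : some successor in {n0, n1, n4}} = {n4, n5, n6, n7}
A[alarm U EX (AX (busy -> alarm))]: least fixpoint, start Z0 = Sat(EX (AX (busy -> alarm))) = {n4, n5, n6, n7}, add states in Sat(alarm) with every successor in Z. Z1 = {n1, n4, n5, n6, n7}; fixed.
Sat(A[alarm U EX (AX (busy -> alarm))]) = {n1, n4, n5, n6, n7}
n2 ∉ Sat(A[alarm U EX (AX (busy -> alarm))]) = {n1, n4, n5, n6, n7}, so the formula does not hold at n2.

No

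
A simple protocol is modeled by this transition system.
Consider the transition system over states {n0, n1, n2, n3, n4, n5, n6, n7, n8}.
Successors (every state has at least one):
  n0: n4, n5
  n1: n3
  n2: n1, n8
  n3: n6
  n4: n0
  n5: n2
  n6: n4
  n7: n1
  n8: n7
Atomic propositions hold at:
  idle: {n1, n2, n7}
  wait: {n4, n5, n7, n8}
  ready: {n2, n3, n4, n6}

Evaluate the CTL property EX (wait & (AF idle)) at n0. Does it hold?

AF idle: least fixpoint, start Z0 = {n1, n2, n7}, add states with every successor in Z. Z1 = {n1, n2, n5, n7, n8}; fixed.
Sat(AF idle) = {n1, n2, n5, n7, n8}
Sat(wait & (AF idle)) = {n5, n7, n8}
Sat(EX (wait & (AF idle))) = {s : some successor in {n5, n7, n8}} = {n0, n2, n8}
n0 ∈ Sat(EX (wait & (AF idle))) = {n0, n2, n8}, so the formula holds at n0.

Yes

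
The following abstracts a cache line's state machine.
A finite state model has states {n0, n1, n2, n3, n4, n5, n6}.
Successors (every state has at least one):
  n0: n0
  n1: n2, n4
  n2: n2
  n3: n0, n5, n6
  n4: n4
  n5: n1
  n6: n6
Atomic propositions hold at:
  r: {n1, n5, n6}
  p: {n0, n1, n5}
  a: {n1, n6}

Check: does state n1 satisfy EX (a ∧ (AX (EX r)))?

No

Sat(EX r) = {s : some successor in {n1, n5, n6}} = {n3, n5, n6}
Sat(AX (EX r)) = {s : every successor in {n3, n5, n6}} = {n6}
Sat(a ∧ (AX (EX r))) = {n6}
Sat(EX (a ∧ (AX (EX r)))) = {s : some successor in {n6}} = {n3, n6}
n1 ∉ Sat(EX (a ∧ (AX (EX r)))) = {n3, n6}, so the formula does not hold at n1.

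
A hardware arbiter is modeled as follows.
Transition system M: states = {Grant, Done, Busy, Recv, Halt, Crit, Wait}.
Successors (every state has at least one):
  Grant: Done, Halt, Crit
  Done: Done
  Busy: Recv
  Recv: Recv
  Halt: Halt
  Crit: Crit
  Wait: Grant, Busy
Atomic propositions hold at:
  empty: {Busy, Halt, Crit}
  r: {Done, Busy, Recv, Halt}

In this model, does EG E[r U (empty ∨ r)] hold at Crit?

Yes

Sat(empty ∨ r) = {Done, Busy, Recv, Halt, Crit}
E[r U (empty ∨ r)]: least fixpoint, start Z0 = Sat((empty ∨ r)) = {Done, Busy, Recv, Halt, Crit}, add states in Sat(r) with some successor in Z. Already a fixed point.
Sat(E[r U (empty ∨ r)]) = {Done, Busy, Recv, Halt, Crit}
EG E[r U (empty ∨ r)]: greatest fixpoint, start Z0 = {Done, Busy, Recv, Halt, Crit}, keep only states in Sat with some successor in Z. Already a fixed point.
Sat(EG E[r U (empty ∨ r)]) = {Done, Busy, Recv, Halt, Crit}
Crit ∈ Sat(EG E[r U (empty ∨ r)]) = {Done, Busy, Recv, Halt, Crit}, so the formula holds at Crit.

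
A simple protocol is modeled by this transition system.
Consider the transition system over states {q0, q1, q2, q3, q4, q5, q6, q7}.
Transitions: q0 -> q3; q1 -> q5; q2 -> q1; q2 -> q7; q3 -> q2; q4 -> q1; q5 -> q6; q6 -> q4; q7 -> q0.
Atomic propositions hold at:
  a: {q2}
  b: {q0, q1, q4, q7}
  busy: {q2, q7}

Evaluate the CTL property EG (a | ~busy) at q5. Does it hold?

Sat(~busy) = {q0, q1, q3, q4, q5, q6}
Sat(a | ~busy) = {q0, q1, q2, q3, q4, q5, q6}
EG (a | ~busy): greatest fixpoint, start Z0 = {q0, q1, q2, q3, q4, q5, q6}, keep only states in Sat with some successor in Z. Already a fixed point.
Sat(EG (a | ~busy)) = {q0, q1, q2, q3, q4, q5, q6}
q5 ∈ Sat(EG (a | ~busy)) = {q0, q1, q2, q3, q4, q5, q6}, so the formula holds at q5.

Yes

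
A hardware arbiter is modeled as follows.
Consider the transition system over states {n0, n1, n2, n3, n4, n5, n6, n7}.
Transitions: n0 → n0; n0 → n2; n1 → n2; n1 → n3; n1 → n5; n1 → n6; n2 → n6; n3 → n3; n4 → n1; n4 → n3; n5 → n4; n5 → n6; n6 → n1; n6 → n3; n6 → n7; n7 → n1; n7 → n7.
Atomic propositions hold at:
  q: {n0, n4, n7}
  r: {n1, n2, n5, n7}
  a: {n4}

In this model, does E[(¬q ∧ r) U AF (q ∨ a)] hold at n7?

Yes

Sat(¬q) = {n1, n2, n3, n5, n6}
Sat(¬q ∧ r) = {n1, n2, n5}
Sat(q ∨ a) = {n0, n4, n7}
AF (q ∨ a): least fixpoint, start Z0 = {n0, n4, n7}, add states with every successor in Z. Already a fixed point.
Sat(AF (q ∨ a)) = {n0, n4, n7}
E[(¬q ∧ r) U AF (q ∨ a)]: least fixpoint, start Z0 = Sat(AF (q ∨ a)) = {n0, n4, n7}, add states in Sat(¬q ∧ r) with some successor in Z. Z1 = {n0, n4, n5, n7}; Z2 = {n0, n1, n4, n5, n7}; fixed.
Sat(E[(¬q ∧ r) U AF (q ∨ a)]) = {n0, n1, n4, n5, n7}
n7 ∈ Sat(E[(¬q ∧ r) U AF (q ∨ a)]) = {n0, n1, n4, n5, n7}, so the formula holds at n7.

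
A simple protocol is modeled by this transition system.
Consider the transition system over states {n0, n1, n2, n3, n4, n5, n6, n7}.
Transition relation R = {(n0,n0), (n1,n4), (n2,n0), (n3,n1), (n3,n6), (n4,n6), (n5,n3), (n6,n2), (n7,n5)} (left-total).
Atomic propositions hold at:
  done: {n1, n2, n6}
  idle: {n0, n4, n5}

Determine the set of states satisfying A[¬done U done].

{n1, n2, n3, n4, n5, n6, n7}

Sat(¬done) = {n0, n3, n4, n5, n7}
A[¬done U done]: least fixpoint, start Z0 = Sat(done) = {n1, n2, n6}, add states in Sat(¬done) with every successor in Z. Z1 = {n1, n2, n3, n4, n6}; Z2 = {n1, n2, n3, n4, n5, n6}; Z3 = {n1, n2, n3, n4, n5, n6, n7}; fixed.
Sat(A[¬done U done]) = {n1, n2, n3, n4, n5, n6, n7}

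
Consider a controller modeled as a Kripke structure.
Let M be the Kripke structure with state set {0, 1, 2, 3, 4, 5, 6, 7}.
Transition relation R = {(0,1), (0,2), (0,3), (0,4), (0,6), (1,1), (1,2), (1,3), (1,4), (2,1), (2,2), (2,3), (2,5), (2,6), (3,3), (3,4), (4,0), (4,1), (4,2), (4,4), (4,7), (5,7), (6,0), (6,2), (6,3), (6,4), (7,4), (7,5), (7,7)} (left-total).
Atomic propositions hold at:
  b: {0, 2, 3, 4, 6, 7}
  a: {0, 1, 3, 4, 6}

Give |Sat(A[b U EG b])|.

6

EG b: greatest fixpoint, start Z0 = {0, 2, 3, 4, 6, 7}, keep only states in Sat with some successor in Z. Already a fixed point.
Sat(EG b) = {0, 2, 3, 4, 6, 7}
A[b U EG b]: least fixpoint, start Z0 = Sat(EG b) = {0, 2, 3, 4, 6, 7}, add states in Sat(b) with every successor in Z. Already a fixed point.
Sat(A[b U EG b]) = {0, 2, 3, 4, 6, 7}
|Sat(A[b U EG b])| = |{0, 2, 3, 4, 6, 7}| = 6.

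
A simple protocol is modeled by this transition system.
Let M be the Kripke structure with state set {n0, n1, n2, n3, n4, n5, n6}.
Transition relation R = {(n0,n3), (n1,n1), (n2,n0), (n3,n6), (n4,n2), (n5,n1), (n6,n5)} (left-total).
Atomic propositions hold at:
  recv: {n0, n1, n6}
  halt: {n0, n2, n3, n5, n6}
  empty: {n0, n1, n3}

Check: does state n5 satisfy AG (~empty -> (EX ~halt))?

Yes

Sat(~empty) = {n2, n4, n5, n6}
Sat(~halt) = {n1, n4}
Sat(EX ~halt) = {s : some successor in {n1, n4}} = {n1, n5}
Sat(~empty -> (EX ~halt)) = {n0, n1, n3, n5}
AG (~empty -> (EX ~halt)): greatest fixpoint, start Z0 = {n0, n1, n3, n5}, keep only states in Sat with every successor in Z. Z1 = {n0, n1, n5}; Z2 = {n1, n5}; fixed.
Sat(AG (~empty -> (EX ~halt))) = {n1, n5}
n5 ∈ Sat(AG (~empty -> (EX ~halt))) = {n1, n5}, so the formula holds at n5.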